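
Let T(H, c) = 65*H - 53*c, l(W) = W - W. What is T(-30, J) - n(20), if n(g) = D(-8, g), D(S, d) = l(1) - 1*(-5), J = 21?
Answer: -3068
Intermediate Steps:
l(W) = 0
T(H, c) = -53*c + 65*H
D(S, d) = 5 (D(S, d) = 0 - 1*(-5) = 0 + 5 = 5)
n(g) = 5
T(-30, J) - n(20) = (-53*21 + 65*(-30)) - 1*5 = (-1113 - 1950) - 5 = -3063 - 5 = -3068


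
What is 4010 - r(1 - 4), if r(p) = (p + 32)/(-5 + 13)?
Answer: 32051/8 ≈ 4006.4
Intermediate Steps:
r(p) = 4 + p/8 (r(p) = (32 + p)/8 = (32 + p)*(⅛) = 4 + p/8)
4010 - r(1 - 4) = 4010 - (4 + (1 - 4)/8) = 4010 - (4 + (⅛)*(-3)) = 4010 - (4 - 3/8) = 4010 - 1*29/8 = 4010 - 29/8 = 32051/8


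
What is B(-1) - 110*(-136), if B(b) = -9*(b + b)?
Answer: 14978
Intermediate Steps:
B(b) = -18*b
B(-1) - 110*(-136) = -18*(-1) - 110*(-136) = 18 + 14960 = 14978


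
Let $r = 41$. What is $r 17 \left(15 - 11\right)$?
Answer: $2788$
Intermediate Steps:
$r 17 \left(15 - 11\right) = 41 \cdot 17 \left(15 - 11\right) = 41 \cdot 17 \cdot 4 = 41 \cdot 68 = 2788$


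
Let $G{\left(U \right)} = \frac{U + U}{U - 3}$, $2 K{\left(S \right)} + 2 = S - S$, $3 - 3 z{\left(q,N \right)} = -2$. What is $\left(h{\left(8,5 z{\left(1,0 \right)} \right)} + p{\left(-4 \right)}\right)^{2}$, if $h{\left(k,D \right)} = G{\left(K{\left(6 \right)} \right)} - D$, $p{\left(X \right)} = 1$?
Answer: $\frac{1681}{36} \approx 46.694$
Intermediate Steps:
$z{\left(q,N \right)} = \frac{5}{3}$ ($z{\left(q,N \right)} = 1 - - \frac{2}{3} = 1 + \frac{2}{3} = \frac{5}{3}$)
$K{\left(S \right)} = -1$ ($K{\left(S \right)} = -1 + \frac{S - S}{2} = -1 + \frac{1}{2} \cdot 0 = -1 + 0 = -1$)
$G{\left(U \right)} = \frac{2 U}{-3 + U}$
$h{\left(k,D \right)} = \frac{1}{2} - D$ ($h{\left(k,D \right)} = 2 \left(-1\right) \frac{1}{-3 - 1} - D = 2 \left(-1\right) \frac{1}{-4} - D = 2 \left(-1\right) \left(- \frac{1}{4}\right) - D = \frac{1}{2} - D$)
$\left(h{\left(8,5 z{\left(1,0 \right)} \right)} + p{\left(-4 \right)}\right)^{2} = \left(\left(\frac{1}{2} - 5 \cdot \frac{5}{3}\right) + 1\right)^{2} = \left(\left(\frac{1}{2} - \frac{25}{3}\right) + 1\right)^{2} = \left(- \frac{47}{6} + 1\right)^{2} = \left(- \frac{41}{6}\right)^{2} = \frac{1681}{36}$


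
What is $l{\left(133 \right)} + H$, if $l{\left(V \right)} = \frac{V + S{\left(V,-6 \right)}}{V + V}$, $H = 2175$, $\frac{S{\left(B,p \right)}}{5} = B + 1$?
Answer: $\frac{579353}{266} \approx 2178.0$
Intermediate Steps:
$S{\left(B,p \right)} = 5 + 5 B$ ($S{\left(B,p \right)} = 5 \left(B + 1\right) = 5 \left(1 + B\right) = 5 + 5 B$)
$l{\left(V \right)} = \frac{5 + 6 V}{2 V}$ ($l{\left(V \right)} = \frac{V + \left(5 + 5 V\right)}{V + V} = \frac{5 + 6 V}{2 V}$)
$l{\left(133 \right)} + H = \left(3 + \frac{5}{2 \cdot 133}\right) + 2175 = \left(3 + \frac{5}{2} \cdot \frac{1}{133}\right) + 2175 = \left(3 + \frac{5}{266}\right) + 2175 = \frac{803}{266} + 2175 = \frac{579353}{266}$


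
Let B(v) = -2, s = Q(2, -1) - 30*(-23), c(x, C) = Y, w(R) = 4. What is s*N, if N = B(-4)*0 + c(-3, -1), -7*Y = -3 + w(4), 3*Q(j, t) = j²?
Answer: -2074/21 ≈ -98.762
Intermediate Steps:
Q(j, t) = j²/3
Y = -⅐ (Y = -(-3 + 4)/7 = -⅐*1 = -⅐ ≈ -0.14286)
c(x, C) = -⅐
s = 2074/3 (s = (⅓)*2² - 30*(-23) = (⅓)*4 + 690 = 4/3 + 690 = 2074/3 ≈ 691.33)
N = -⅐ (N = -2*0 - ⅐ = 0 - ⅐ = -⅐ ≈ -0.14286)
s*N = (2074/3)*(-⅐) = -2074/21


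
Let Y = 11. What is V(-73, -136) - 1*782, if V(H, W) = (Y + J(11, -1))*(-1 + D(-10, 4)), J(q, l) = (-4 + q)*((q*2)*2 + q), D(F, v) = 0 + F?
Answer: -5138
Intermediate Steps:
D(F, v) = F
J(q, l) = 5*q*(-4 + q) (J(q, l) = (-4 + q)*((2*q)*2 + q) = (-4 + q)*(4*q + q) = (-4 + q)*(5*q) = 5*q*(-4 + q))
V(H, W) = -4356 (V(H, W) = (11 + 5*11*(-4 + 11))*(-1 - 10) = (11 + 5*11*7)*(-11) = (11 + 385)*(-11) = 396*(-11) = -4356)
V(-73, -136) - 1*782 = -4356 - 1*782 = -4356 - 782 = -5138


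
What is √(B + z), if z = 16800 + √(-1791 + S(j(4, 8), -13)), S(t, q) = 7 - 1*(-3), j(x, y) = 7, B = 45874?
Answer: √(62674 + I*√1781) ≈ 250.35 + 0.0843*I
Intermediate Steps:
S(t, q) = 10 (S(t, q) = 7 + 3 = 10)
z = 16800 + I*√1781 (z = 16800 + √(-1791 + 10) = 16800 + √(-1781) = 16800 + I*√1781 ≈ 16800.0 + 42.202*I)
√(B + z) = √(45874 + (16800 + I*√1781)) = √(62674 + I*√1781)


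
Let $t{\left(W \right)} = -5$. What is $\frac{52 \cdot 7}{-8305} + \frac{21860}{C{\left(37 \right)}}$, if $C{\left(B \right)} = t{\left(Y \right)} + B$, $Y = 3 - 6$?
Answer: $\frac{45383913}{66440} \approx 683.08$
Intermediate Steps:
$Y = -3$ ($Y = 3 - 6 = -3$)
$C{\left(B \right)} = -5 + B$
$\frac{52 \cdot 7}{-8305} + \frac{21860}{C{\left(37 \right)}} = \frac{52 \cdot 7}{-8305} + \frac{21860}{-5 + 37} = 364 \left(- \frac{1}{8305}\right) + \frac{21860}{32} = - \frac{364}{8305} + 21860 \cdot \frac{1}{32} = - \frac{364}{8305} + \frac{5465}{8} = \frac{45383913}{66440}$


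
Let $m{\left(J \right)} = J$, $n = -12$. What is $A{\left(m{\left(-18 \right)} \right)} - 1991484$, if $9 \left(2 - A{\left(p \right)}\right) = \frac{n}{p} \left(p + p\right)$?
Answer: $- \frac{5974438}{3} \approx -1.9915 \cdot 10^{6}$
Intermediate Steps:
$A{\left(p \right)} = \frac{14}{3}$ ($A{\left(p \right)} = 2 - \frac{- \frac{12}{p} \left(p + p\right)}{9} = 2 - \frac{- \frac{12}{p} 2 p}{9} = 2 - - \frac{8}{3} = 2 + \frac{8}{3} = \frac{14}{3}$)
$A{\left(m{\left(-18 \right)} \right)} - 1991484 = \frac{14}{3} - 1991484 = - \frac{5974438}{3}$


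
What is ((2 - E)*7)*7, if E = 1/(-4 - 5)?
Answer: 931/9 ≈ 103.44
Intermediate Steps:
E = -⅑ (E = 1/(-9) = -⅑ ≈ -0.11111)
((2 - E)*7)*7 = ((2 - 1*(-⅑))*7)*7 = ((2 + ⅑)*7)*7 = ((19/9)*7)*7 = (133/9)*7 = 931/9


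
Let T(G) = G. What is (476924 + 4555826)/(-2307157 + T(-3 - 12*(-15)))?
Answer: -503275/230698 ≈ -2.1815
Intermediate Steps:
(476924 + 4555826)/(-2307157 + T(-3 - 12*(-15))) = (476924 + 4555826)/(-2307157 + (-3 - 12*(-15))) = 5032750/(-2307157 + (-3 + 180)) = 5032750/(-2307157 + 177) = 5032750/(-2306980) = 5032750*(-1/2306980) = -503275/230698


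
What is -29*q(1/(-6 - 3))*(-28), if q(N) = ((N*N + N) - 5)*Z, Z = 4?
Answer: -1341424/81 ≈ -16561.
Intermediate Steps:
q(N) = -20 + 4*N + 4*N**2 (q(N) = ((N*N + N) - 5)*4 = ((N**2 + N) - 5)*4 = ((N + N**2) - 5)*4 = (-5 + N + N**2)*4 = -20 + 4*N + 4*N**2)
-29*q(1/(-6 - 3))*(-28) = -29*(-20 + 4/(-6 - 3) + 4*(1/(-6 - 3))**2)*(-28) = -29*(-20 + 4/(-9) + 4*(1/(-9))**2)*(-28) = -29*(-20 + 4*(-1/9) + 4*(-1/9)**2)*(-28) = -29*(-20 - 4/9 + 4*(1/81))*(-28) = -29*(-20 - 4/9 + 4/81)*(-28) = -29*(-1652/81)*(-28) = (47908/81)*(-28) = -1341424/81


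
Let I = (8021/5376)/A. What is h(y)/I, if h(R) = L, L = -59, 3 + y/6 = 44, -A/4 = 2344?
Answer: 2973917184/8021 ≈ 3.7077e+5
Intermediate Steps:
A = -9376 (A = -4*2344 = -9376)
y = 246 (y = -18 + 6*44 = -18 + 264 = 246)
h(R) = -59
I = -8021/50405376 (I = (8021/5376)/(-9376) = (8021*(1/5376))*(-1/9376) = (8021/5376)*(-1/9376) = -8021/50405376 ≈ -0.00015913)
h(y)/I = -59/(-8021/50405376) = -59*(-50405376/8021) = 2973917184/8021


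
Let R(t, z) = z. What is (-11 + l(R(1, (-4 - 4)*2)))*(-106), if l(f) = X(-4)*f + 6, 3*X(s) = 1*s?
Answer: -5194/3 ≈ -1731.3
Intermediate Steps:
X(s) = s/3 (X(s) = (1*s)/3 = s/3)
l(f) = 6 - 4*f/3 (l(f) = ((⅓)*(-4))*f + 6 = -4*f/3 + 6 = 6 - 4*f/3)
(-11 + l(R(1, (-4 - 4)*2)))*(-106) = (-11 + (6 - 4*(-4 - 4)*2/3))*(-106) = (-11 + (6 - (-32)*2/3))*(-106) = (-11 + (6 - 4/3*(-16)))*(-106) = (-11 + (6 + 64/3))*(-106) = (-11 + 82/3)*(-106) = (49/3)*(-106) = -5194/3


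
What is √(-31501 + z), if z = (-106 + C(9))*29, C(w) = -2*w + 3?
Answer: 3*I*√3890 ≈ 187.11*I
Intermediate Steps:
C(w) = 3 - 2*w
z = -3509 (z = (-106 + (3 - 2*9))*29 = (-106 + (3 - 18))*29 = (-106 - 15)*29 = -121*29 = -3509)
√(-31501 + z) = √(-31501 - 3509) = √(-35010) = 3*I*√3890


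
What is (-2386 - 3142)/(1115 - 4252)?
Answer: 5528/3137 ≈ 1.7622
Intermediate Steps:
(-2386 - 3142)/(1115 - 4252) = -5528/(-3137) = -5528*(-1/3137) = 5528/3137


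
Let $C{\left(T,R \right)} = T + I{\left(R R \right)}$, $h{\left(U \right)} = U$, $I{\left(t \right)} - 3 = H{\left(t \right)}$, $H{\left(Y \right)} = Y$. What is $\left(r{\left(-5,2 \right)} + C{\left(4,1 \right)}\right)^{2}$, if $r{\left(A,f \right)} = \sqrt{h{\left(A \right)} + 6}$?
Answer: $81$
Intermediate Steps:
$I{\left(t \right)} = 3 + t$
$C{\left(T,R \right)} = 3 + T + R^{2}$ ($C{\left(T,R \right)} = T + \left(3 + R R\right) = T + \left(3 + R^{2}\right) = 3 + T + R^{2}$)
$r{\left(A,f \right)} = \sqrt{6 + A}$ ($r{\left(A,f \right)} = \sqrt{A + 6} = \sqrt{6 + A}$)
$\left(r{\left(-5,2 \right)} + C{\left(4,1 \right)}\right)^{2} = \left(\sqrt{6 - 5} + \left(3 + 4 + 1^{2}\right)\right)^{2} = \left(\sqrt{1} + \left(3 + 4 + 1\right)\right)^{2} = \left(1 + 8\right)^{2} = 9^{2} = 81$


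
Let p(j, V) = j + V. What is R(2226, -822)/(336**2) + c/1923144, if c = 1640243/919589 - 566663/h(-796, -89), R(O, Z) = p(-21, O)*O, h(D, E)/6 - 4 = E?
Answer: 28518982677675661/655953494244480 ≈ 43.477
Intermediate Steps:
p(j, V) = V + j
h(D, E) = 24 + 6*E
R(O, Z) = O*(-21 + O) (R(O, Z) = (O - 21)*O = (-21 + O)*O = O*(-21 + O))
c = 47448507767/42635490 (c = 1640243/919589 - 566663/(24 + 6*(-89)) = 1640243*(1/919589) - 566663/(24 - 534) = 149113/83599 - 566663/(-510) = 149113/83599 - 566663*(-1/510) = 149113/83599 + 566663/510 = 47448507767/42635490 ≈ 1112.9)
R(2226, -822)/(336**2) + c/1923144 = (2226*(-21 + 2226))/(336**2) + (47448507767/42635490)/1923144 = (2226*2205)/112896 + (47448507767/42635490)*(1/1923144) = 4908330*(1/112896) + 47448507767/81994186780560 = 5565/128 + 47448507767/81994186780560 = 28518982677675661/655953494244480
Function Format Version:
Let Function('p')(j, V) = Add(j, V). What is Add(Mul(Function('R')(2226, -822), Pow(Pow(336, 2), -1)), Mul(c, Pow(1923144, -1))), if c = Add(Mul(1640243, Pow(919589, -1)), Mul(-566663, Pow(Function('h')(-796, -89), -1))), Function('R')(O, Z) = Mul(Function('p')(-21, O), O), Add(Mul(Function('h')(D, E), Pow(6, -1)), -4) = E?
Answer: Rational(28518982677675661, 655953494244480) ≈ 43.477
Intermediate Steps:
Function('p')(j, V) = Add(V, j)
Function('h')(D, E) = Add(24, Mul(6, E))
Function('R')(O, Z) = Mul(O, Add(-21, O)) (Function('R')(O, Z) = Mul(Add(O, -21), O) = Mul(Add(-21, O), O) = Mul(O, Add(-21, O)))
c = Rational(47448507767, 42635490) (c = Add(Mul(1640243, Pow(919589, -1)), Mul(-566663, Pow(Add(24, Mul(6, -89)), -1))) = Add(Mul(1640243, Rational(1, 919589)), Mul(-566663, Pow(Add(24, -534), -1))) = Add(Rational(149113, 83599), Mul(-566663, Pow(-510, -1))) = Add(Rational(149113, 83599), Mul(-566663, Rational(-1, 510))) = Add(Rational(149113, 83599), Rational(566663, 510)) = Rational(47448507767, 42635490) ≈ 1112.9)
Add(Mul(Function('R')(2226, -822), Pow(Pow(336, 2), -1)), Mul(c, Pow(1923144, -1))) = Add(Mul(Mul(2226, Add(-21, 2226)), Pow(Pow(336, 2), -1)), Mul(Rational(47448507767, 42635490), Pow(1923144, -1))) = Add(Mul(Mul(2226, 2205), Pow(112896, -1)), Mul(Rational(47448507767, 42635490), Rational(1, 1923144))) = Add(Mul(4908330, Rational(1, 112896)), Rational(47448507767, 81994186780560)) = Add(Rational(5565, 128), Rational(47448507767, 81994186780560)) = Rational(28518982677675661, 655953494244480)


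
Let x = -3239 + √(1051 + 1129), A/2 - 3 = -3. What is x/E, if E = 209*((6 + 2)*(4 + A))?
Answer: -3239/6688 + √545/3344 ≈ -0.47732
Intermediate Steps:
A = 0 (A = 6 + 2*(-3) = 6 - 6 = 0)
x = -3239 + 2*√545 (x = -3239 + √2180 = -3239 + 2*√545 ≈ -3192.3)
E = 6688 (E = 209*((6 + 2)*(4 + 0)) = 209*(8*4) = 209*32 = 6688)
x/E = (-3239 + 2*√545)/6688 = (-3239 + 2*√545)*(1/6688) = -3239/6688 + √545/3344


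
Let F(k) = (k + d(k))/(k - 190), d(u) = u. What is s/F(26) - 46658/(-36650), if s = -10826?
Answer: 8134147727/238225 ≈ 34145.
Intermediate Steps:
F(k) = 2*k/(-190 + k) (F(k) = (k + k)/(k - 190) = (2*k)/(-190 + k) = 2*k/(-190 + k))
s/F(26) - 46658/(-36650) = -10826/(2*26/(-190 + 26)) - 46658/(-36650) = -10826/(2*26/(-164)) - 46658*(-1/36650) = -10826/(2*26*(-1/164)) + 23329/18325 = -10826/(-13/41) + 23329/18325 = -10826*(-41/13) + 23329/18325 = 443866/13 + 23329/18325 = 8134147727/238225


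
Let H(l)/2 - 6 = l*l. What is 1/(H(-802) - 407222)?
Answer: 1/879198 ≈ 1.1374e-6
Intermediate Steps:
H(l) = 12 + 2*l² (H(l) = 12 + 2*(l*l) = 12 + 2*l²)
1/(H(-802) - 407222) = 1/((12 + 2*(-802)²) - 407222) = 1/((12 + 2*643204) - 407222) = 1/((12 + 1286408) - 407222) = 1/(1286420 - 407222) = 1/879198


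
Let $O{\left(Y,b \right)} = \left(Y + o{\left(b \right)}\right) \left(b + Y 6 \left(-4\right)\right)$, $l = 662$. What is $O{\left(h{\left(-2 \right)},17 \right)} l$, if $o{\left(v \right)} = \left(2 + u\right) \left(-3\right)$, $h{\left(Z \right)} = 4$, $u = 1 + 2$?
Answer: $575278$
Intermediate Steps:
$u = 3$
$o{\left(v \right)} = -15$ ($o{\left(v \right)} = \left(2 + 3\right) \left(-3\right) = 5 \left(-3\right) = -15$)
$O{\left(Y,b \right)} = \left(-15 + Y\right) \left(b - 24 Y\right)$ ($O{\left(Y,b \right)} = \left(Y - 15\right) \left(b + Y 6 \left(-4\right)\right) = \left(-15 + Y\right) \left(b + 6 Y \left(-4\right)\right) = \left(-15 + Y\right) \left(b - 24 Y\right)$)
$O{\left(h{\left(-2 \right)},17 \right)} l = \left(- 24 \cdot 4^{2} - 255 + 360 \cdot 4 + 4 \cdot 17\right) 662 = \left(\left(-24\right) 16 - 255 + 1440 + 68\right) 662 = \left(-384 - 255 + 1440 + 68\right) 662 = 869 \cdot 662 = 575278$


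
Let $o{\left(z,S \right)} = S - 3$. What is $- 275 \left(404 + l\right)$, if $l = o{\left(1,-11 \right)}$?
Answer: $-107250$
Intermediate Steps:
$o{\left(z,S \right)} = -3 + S$
$l = -14$ ($l = -3 - 11 = -14$)
$- 275 \left(404 + l\right) = - 275 \left(404 - 14\right) = \left(-275\right) 390 = -107250$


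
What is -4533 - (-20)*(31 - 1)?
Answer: -3933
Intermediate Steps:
-4533 - (-20)*(31 - 1) = -4533 - (-20)*30 = -4533 - 1*(-600) = -4533 + 600 = -3933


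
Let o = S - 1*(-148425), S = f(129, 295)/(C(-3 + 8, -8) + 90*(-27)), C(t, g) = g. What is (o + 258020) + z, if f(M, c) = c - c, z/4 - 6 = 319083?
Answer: 1682801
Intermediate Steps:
z = 1276356 (z = 24 + 4*319083 = 24 + 1276332 = 1276356)
f(M, c) = 0
S = 0 (S = 0/(-8 + 90*(-27)) = 0/(-8 - 2430) = 0/(-2438) = 0*(-1/2438) = 0)
o = 148425 (o = 0 - 1*(-148425) = 0 + 148425 = 148425)
(o + 258020) + z = (148425 + 258020) + 1276356 = 406445 + 1276356 = 1682801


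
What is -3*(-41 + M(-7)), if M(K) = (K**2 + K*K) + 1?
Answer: -174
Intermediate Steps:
M(K) = 1 + 2*K**2 (M(K) = (K**2 + K**2) + 1 = 2*K**2 + 1 = 1 + 2*K**2)
-3*(-41 + M(-7)) = -3*(-41 + (1 + 2*(-7)**2)) = -3*(-41 + (1 + 2*49)) = -3*(-41 + (1 + 98)) = -3*(-41 + 99) = -3*58 = -174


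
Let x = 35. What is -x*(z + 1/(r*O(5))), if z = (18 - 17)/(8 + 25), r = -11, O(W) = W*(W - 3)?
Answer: -49/66 ≈ -0.74242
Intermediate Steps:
O(W) = W*(-3 + W)
z = 1/33 ≈ 0.030303
-x*(z + 1/(r*O(5))) = -35*(1/33 + 1/(-55*(-3 + 5))) = -35*(1/33 + 1/(-55*2)) = -35*(1/33 + 1/(-11*10)) = -35*(1/33 + 1/(-110)) = -35*(1/33 - 1/110) = -35*7/330 = -1*49/66 = -49/66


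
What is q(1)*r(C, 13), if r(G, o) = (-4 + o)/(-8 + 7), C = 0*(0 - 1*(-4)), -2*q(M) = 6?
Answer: 27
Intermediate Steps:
q(M) = -3 (q(M) = -1/2*6 = -3)
C = 0 (C = 0*(0 + 4) = 0*4 = 0)
r(G, o) = 4 - o (r(G, o) = (-4 + o)/(-1) = (-4 + o)*(-1) = 4 - o)
q(1)*r(C, 13) = -3*(4 - 1*13) = -3*(4 - 13) = -3*(-9) = 27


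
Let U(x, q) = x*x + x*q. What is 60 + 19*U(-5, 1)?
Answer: 440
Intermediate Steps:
U(x, q) = x**2 + q*x
60 + 19*U(-5, 1) = 60 + 19*(-5*(1 - 5)) = 60 + 19*(-5*(-4)) = 60 + 19*20 = 60 + 380 = 440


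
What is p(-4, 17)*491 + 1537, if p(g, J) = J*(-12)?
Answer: -98627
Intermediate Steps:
p(g, J) = -12*J
p(-4, 17)*491 + 1537 = -12*17*491 + 1537 = -204*491 + 1537 = -100164 + 1537 = -98627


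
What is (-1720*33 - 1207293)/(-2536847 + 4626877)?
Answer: -1264053/2090030 ≈ -0.60480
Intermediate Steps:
(-1720*33 - 1207293)/(-2536847 + 4626877) = (-56760 - 1207293)/2090030 = -1264053*1/2090030 = -1264053/2090030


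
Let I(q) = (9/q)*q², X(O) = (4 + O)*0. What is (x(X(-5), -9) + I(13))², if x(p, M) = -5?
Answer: 12544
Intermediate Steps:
X(O) = 0
I(q) = 9*q
(x(X(-5), -9) + I(13))² = (-5 + 9*13)² = (-5 + 117)² = 112² = 12544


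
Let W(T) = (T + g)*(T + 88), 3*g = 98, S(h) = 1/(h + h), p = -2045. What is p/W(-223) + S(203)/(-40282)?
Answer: -6688992367/84045734388 ≈ -0.079588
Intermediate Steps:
S(h) = 1/(2*h)
g = 98/3 (g = (1/3)*98 = 98/3 ≈ 32.667)
W(T) = (88 + T)*(98/3 + T) (W(T) = (T + 98/3)*(T + 88) = (98/3 + T)*(88 + T) = (88 + T)*(98/3 + T))
p/W(-223) + S(203)/(-40282) = -2045/(8624/3 + (-223)**2 + (362/3)*(-223)) + ((1/2)/203)/(-40282) = -2045/(8624/3 + 49729 - 80726/3) + ((1/2)*(1/203))*(-1/40282) = -2045/25695 + (1/406)*(-1/40282) = -2045*1/25695 - 1/16354492 = -409/5139 - 1/16354492 = -6688992367/84045734388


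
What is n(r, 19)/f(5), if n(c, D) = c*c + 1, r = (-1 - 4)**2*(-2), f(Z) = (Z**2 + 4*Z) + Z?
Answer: 2501/50 ≈ 50.020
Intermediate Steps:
f(Z) = Z**2 + 5*Z
r = -50 (r = (-5)**2*(-2) = 25*(-2) = -50)
n(c, D) = 1 + c**2 (n(c, D) = c**2 + 1 = 1 + c**2)
n(r, 19)/f(5) = (1 + (-50)**2)/((5*(5 + 5))) = (1 + 2500)/((5*10)) = 2501/50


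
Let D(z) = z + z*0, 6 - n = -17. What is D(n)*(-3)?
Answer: -69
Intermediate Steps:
n = 23 (n = 6 - 1*(-17) = 6 + 17 = 23)
D(z) = z (D(z) = z + 0 = z)
D(n)*(-3) = 23*(-3) = -69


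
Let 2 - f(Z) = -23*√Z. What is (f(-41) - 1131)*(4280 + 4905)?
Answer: -10369865 + 211255*I*√41 ≈ -1.037e+7 + 1.3527e+6*I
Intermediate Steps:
f(Z) = 2 + 23*√Z (f(Z) = 2 - (-23)*√Z = 2 + 23*√Z)
(f(-41) - 1131)*(4280 + 4905) = ((2 + 23*√(-41)) - 1131)*(4280 + 4905) = ((2 + 23*(I*√41)) - 1131)*9185 = ((2 + 23*I*√41) - 1131)*9185 = (-1129 + 23*I*√41)*9185 = -10369865 + 211255*I*√41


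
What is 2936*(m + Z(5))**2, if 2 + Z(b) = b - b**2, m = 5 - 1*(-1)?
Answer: 751616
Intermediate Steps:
m = 6 (m = 5 + 1 = 6)
Z(b) = -2 + b - b**2 (Z(b) = -2 + (b - b**2) = -2 + b - b**2)
2936*(m + Z(5))**2 = 2936*(6 + (-2 + 5 - 1*5**2))**2 = 2936*(6 + (-2 + 5 - 1*25))**2 = 2936*(6 + (-2 + 5 - 25))**2 = 2936*(6 - 22)**2 = 2936*(-16)**2 = 2936*256 = 751616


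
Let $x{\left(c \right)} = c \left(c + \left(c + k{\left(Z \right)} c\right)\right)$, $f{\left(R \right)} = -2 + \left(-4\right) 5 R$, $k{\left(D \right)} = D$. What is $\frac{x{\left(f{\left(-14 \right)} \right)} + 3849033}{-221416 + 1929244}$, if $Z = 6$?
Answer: $\frac{4467305}{1707828} \approx 2.6158$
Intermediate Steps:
$f{\left(R \right)} = -2 - 20 R$
$x{\left(c \right)} = 8 c^{2}$ ($x{\left(c \right)} = c \left(c + \left(c + 6 c\right)\right) = c \left(c + 7 c\right) = c 8 c = 8 c^{2}$)
$\frac{x{\left(f{\left(-14 \right)} \right)} + 3849033}{-221416 + 1929244} = \frac{8 \left(-2 - -280\right)^{2} + 3849033}{-221416 + 1929244} = \frac{8 \left(-2 + 280\right)^{2} + 3849033}{1707828} = \left(8 \cdot 278^{2} + 3849033\right) \frac{1}{1707828} = \left(8 \cdot 77284 + 3849033\right) \frac{1}{1707828} = \left(618272 + 3849033\right) \frac{1}{1707828} = 4467305 \cdot \frac{1}{1707828} = \frac{4467305}{1707828}$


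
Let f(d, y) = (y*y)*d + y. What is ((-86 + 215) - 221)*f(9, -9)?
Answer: -66240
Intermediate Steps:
f(d, y) = y + d*y² (f(d, y) = y²*d + y = d*y² + y = y + d*y²)
((-86 + 215) - 221)*f(9, -9) = ((-86 + 215) - 221)*(-9*(1 + 9*(-9))) = (129 - 221)*(-9*(1 - 81)) = -(-828)*(-80) = -92*720 = -66240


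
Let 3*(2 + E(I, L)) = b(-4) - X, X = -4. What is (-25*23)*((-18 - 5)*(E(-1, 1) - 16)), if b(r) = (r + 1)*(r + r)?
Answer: -343850/3 ≈ -1.1462e+5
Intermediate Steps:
b(r) = 2*r*(1 + r) (b(r) = (1 + r)*(2*r) = 2*r*(1 + r))
E(I, L) = 22/3 (E(I, L) = -2 + (2*(-4)*(1 - 4) - 1*(-4))/3 = -2 + (2*(-4)*(-3) + 4)/3 = -2 + (24 + 4)/3 = -2 + (⅓)*28 = -2 + 28/3 = 22/3)
(-25*23)*((-18 - 5)*(E(-1, 1) - 16)) = (-25*23)*((-18 - 5)*(22/3 - 16)) = -(-13225)*(-26)/3 = -575*598/3 = -343850/3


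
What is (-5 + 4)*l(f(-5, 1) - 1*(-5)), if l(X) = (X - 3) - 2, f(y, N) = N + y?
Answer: 4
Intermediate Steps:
l(X) = -5 + X (l(X) = (-3 + X) - 2 = -5 + X)
(-5 + 4)*l(f(-5, 1) - 1*(-5)) = (-5 + 4)*(-5 + ((1 - 5) - 1*(-5))) = -(-5 + (-4 + 5)) = -(-5 + 1) = -1*(-4) = 4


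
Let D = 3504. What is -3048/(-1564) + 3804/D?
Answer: 346451/114172 ≈ 3.0345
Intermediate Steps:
-3048/(-1564) + 3804/D = -3048/(-1564) + 3804/3504 = -3048*(-1/1564) + 3804*(1/3504) = 762/391 + 317/292 = 346451/114172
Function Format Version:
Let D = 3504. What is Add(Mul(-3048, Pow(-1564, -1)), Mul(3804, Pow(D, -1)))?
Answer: Rational(346451, 114172) ≈ 3.0345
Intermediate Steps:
Add(Mul(-3048, Pow(-1564, -1)), Mul(3804, Pow(D, -1))) = Add(Mul(-3048, Pow(-1564, -1)), Mul(3804, Pow(3504, -1))) = Add(Mul(-3048, Rational(-1, 1564)), Mul(3804, Rational(1, 3504))) = Add(Rational(762, 391), Rational(317, 292)) = Rational(346451, 114172)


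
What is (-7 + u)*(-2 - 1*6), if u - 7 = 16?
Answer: -128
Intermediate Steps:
u = 23 (u = 7 + 16 = 23)
(-7 + u)*(-2 - 1*6) = (-7 + 23)*(-2 - 1*6) = 16*(-2 - 6) = 16*(-8) = -128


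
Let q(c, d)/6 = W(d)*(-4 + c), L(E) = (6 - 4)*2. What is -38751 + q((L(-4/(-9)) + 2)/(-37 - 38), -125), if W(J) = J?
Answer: -35691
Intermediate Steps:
L(E) = 4 (L(E) = 2*2 = 4)
q(c, d) = 6*d*(-4 + c) (q(c, d) = 6*(d*(-4 + c)) = 6*d*(-4 + c))
-38751 + q((L(-4/(-9)) + 2)/(-37 - 38), -125) = -38751 + 6*(-125)*(-4 + (4 + 2)/(-37 - 38)) = -38751 + 6*(-125)*(-4 + 6/(-75)) = -38751 + 6*(-125)*(-4 + 6*(-1/75)) = -38751 + 6*(-125)*(-4 - 2/25) = -38751 + 6*(-125)*(-102/25) = -38751 + 3060 = -35691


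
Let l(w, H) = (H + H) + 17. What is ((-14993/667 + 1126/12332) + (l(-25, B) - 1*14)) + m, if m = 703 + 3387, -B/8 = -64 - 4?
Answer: 731584185/141818 ≈ 5158.6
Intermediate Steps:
B = 544 (B = -8*(-64 - 4) = -8*(-68) = 544)
l(w, H) = 17 + 2*H (l(w, H) = 2*H + 17 = 17 + 2*H)
m = 4090
((-14993/667 + 1126/12332) + (l(-25, B) - 1*14)) + m = ((-14993/667 + 1126/12332) + ((17 + 2*544) - 1*14)) + 4090 = ((-14993*1/667 + 1126*(1/12332)) + ((17 + 1088) - 14)) + 4090 = ((-517/23 + 563/6166) + (1105 - 14)) + 4090 = (-3174873/141818 + 1091) + 4090 = 151548565/141818 + 4090 = 731584185/141818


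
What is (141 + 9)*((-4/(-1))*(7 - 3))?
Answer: 2400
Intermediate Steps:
(141 + 9)*((-4/(-1))*(7 - 3)) = 150*(-4*(-1)*4) = 150*(4*4) = 150*16 = 2400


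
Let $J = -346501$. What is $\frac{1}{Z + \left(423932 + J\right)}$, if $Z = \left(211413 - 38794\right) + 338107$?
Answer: $\frac{1}{588157} \approx 1.7002 \cdot 10^{-6}$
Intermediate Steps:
$Z = 510726$ ($Z = 172619 + 338107 = 510726$)
$\frac{1}{Z + \left(423932 + J\right)} = \frac{1}{510726 + \left(423932 - 346501\right)} = \frac{1}{510726 + 77431} = \frac{1}{588157}$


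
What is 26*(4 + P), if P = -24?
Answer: -520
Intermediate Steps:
26*(4 + P) = 26*(4 - 24) = 26*(-20) = -520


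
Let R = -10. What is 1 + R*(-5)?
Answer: 51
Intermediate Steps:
1 + R*(-5) = 1 - 10*(-5) = 1 + 50 = 51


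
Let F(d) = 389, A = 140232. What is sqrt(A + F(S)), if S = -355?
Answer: sqrt(140621) ≈ 374.99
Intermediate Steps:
sqrt(A + F(S)) = sqrt(140232 + 389) = sqrt(140621)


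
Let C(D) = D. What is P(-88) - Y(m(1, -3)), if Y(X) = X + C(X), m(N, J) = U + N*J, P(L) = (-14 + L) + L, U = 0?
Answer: -184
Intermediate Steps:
P(L) = -14 + 2*L
m(N, J) = J*N (m(N, J) = 0 + N*J = 0 + J*N = J*N)
Y(X) = 2*X (Y(X) = X + X = 2*X)
P(-88) - Y(m(1, -3)) = (-14 + 2*(-88)) - 2*(-3*1) = (-14 - 176) - 2*(-3) = -190 - 1*(-6) = -190 + 6 = -184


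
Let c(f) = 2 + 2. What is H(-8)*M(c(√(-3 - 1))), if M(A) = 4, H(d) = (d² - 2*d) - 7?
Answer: 292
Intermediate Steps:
H(d) = -7 + d² - 2*d
c(f) = 4
H(-8)*M(c(√(-3 - 1))) = (-7 + (-8)² - 2*(-8))*4 = (-7 + 64 + 16)*4 = 73*4 = 292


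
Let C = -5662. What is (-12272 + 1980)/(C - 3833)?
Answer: 10292/9495 ≈ 1.0839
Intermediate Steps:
(-12272 + 1980)/(C - 3833) = (-12272 + 1980)/(-5662 - 3833) = -10292/(-9495) = -10292*(-1/9495) = 10292/9495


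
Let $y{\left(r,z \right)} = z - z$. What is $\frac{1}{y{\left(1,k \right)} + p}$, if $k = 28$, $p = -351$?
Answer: $- \frac{1}{351} \approx -0.002849$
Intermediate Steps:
$y{\left(r,z \right)} = 0$
$\frac{1}{y{\left(1,k \right)} + p} = \frac{1}{0 - 351} = \frac{1}{-351} = - \frac{1}{351}$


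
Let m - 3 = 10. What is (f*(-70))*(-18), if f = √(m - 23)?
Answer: 1260*I*√10 ≈ 3984.5*I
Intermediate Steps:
m = 13 (m = 3 + 10 = 13)
f = I*√10 (f = √(13 - 23) = √(-10) = I*√10 ≈ 3.1623*I)
(f*(-70))*(-18) = ((I*√10)*(-70))*(-18) = -70*I*√10*(-18) = 1260*I*√10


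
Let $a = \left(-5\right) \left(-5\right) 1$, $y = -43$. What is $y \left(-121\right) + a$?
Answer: $5228$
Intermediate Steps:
$a = 25$ ($a = 25 \cdot 1 = 25$)
$y \left(-121\right) + a = \left(-43\right) \left(-121\right) + 25 = 5203 + 25 = 5228$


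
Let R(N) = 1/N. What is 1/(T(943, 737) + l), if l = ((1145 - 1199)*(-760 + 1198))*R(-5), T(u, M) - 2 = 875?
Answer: 5/28037 ≈ 0.00017834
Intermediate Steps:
T(u, M) = 877 (T(u, M) = 2 + 875 = 877)
l = 23652/5 (l = ((1145 - 1199)*(-760 + 1198))/(-5) = -54*438*(-1/5) = -23652*(-1/5) = 23652/5 ≈ 4730.4)
1/(T(943, 737) + l) = 1/(877 + 23652/5) = 1/(28037/5) = 5/28037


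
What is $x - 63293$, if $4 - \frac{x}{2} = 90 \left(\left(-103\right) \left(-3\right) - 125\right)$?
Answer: $-96405$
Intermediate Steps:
$x = -33112$ ($x = 8 - 2 \cdot 90 \left(\left(-103\right) \left(-3\right) - 125\right) = 8 - 2 \cdot 90 \left(309 - 125\right) = 8 - 2 \cdot 90 \cdot 184 = 8 - 33120 = -33112$)
$x - 63293 = -33112 - 63293 = -96405$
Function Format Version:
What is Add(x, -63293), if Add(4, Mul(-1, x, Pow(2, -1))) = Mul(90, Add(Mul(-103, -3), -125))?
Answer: -96405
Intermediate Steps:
x = -33112 (x = Add(8, Mul(-2, Mul(90, Add(Mul(-103, -3), -125)))) = Add(8, Mul(-2, Mul(90, Add(309, -125)))) = Add(8, Mul(-2, Mul(90, 184))) = Add(8, Mul(-2, 16560)) = Add(8, -33120) = -33112)
Add(x, -63293) = Add(-33112, -63293) = -96405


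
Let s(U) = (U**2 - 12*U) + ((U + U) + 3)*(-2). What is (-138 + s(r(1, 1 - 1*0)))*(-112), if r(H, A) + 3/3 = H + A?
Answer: 17808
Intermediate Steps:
r(H, A) = -1 + A + H (r(H, A) = -1 + (H + A) = -1 + (A + H) = -1 + A + H)
s(U) = -6 + U**2 - 16*U (s(U) = (U**2 - 12*U) + (2*U + 3)*(-2) = (U**2 - 12*U) + (3 + 2*U)*(-2) = (U**2 - 12*U) + (-6 - 4*U) = -6 + U**2 - 16*U)
(-138 + s(r(1, 1 - 1*0)))*(-112) = (-138 + (-6 + (-1 + (1 - 1*0) + 1)**2 - 16*(-1 + (1 - 1*0) + 1)))*(-112) = (-138 + (-6 + (-1 + (1 + 0) + 1)**2 - 16*(-1 + (1 + 0) + 1)))*(-112) = (-138 + (-6 + (-1 + 1 + 1)**2 - 16*(-1 + 1 + 1)))*(-112) = (-138 + (-6 + 1**2 - 16*1))*(-112) = (-138 + (-6 + 1 - 16))*(-112) = (-138 - 21)*(-112) = -159*(-112) = 17808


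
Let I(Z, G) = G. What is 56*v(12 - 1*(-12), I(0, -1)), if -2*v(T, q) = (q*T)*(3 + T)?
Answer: 18144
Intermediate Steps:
v(T, q) = -T*q*(3 + T)/2 (v(T, q) = -q*T*(3 + T)/2 = -T*q*(3 + T)/2)
56*v(12 - 1*(-12), I(0, -1)) = 56*(-½*(12 - 1*(-12))*(-1)*(3 + (12 - 1*(-12)))) = 56*(-½*(12 + 12)*(-1)*(3 + (12 + 12))) = 56*(-½*24*(-1)*(3 + 24)) = 56*(-½*24*(-1)*27) = 56*324 = 18144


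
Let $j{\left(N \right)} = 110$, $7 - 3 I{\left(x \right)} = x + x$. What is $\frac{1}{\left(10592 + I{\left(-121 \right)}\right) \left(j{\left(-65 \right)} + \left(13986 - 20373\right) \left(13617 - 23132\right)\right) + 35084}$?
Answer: $\frac{1}{648745565209} \approx 1.5414 \cdot 10^{-12}$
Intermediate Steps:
$I{\left(x \right)} = \frac{7}{3} - \frac{2 x}{3}$ ($I{\left(x \right)} = \frac{7}{3} - \frac{x + x}{3} = \frac{7}{3} - \frac{2 x}{3}$)
$\frac{1}{\left(10592 + I{\left(-121 \right)}\right) \left(j{\left(-65 \right)} + \left(13986 - 20373\right) \left(13617 - 23132\right)\right) + 35084} = \frac{1}{\left(10592 + \left(\frac{7}{3} - - \frac{242}{3}\right)\right) \left(110 + \left(13986 - 20373\right) \left(13617 - 23132\right)\right) + 35084} = \frac{1}{\left(10592 + \left(\frac{7}{3} + \frac{242}{3}\right)\right) \left(110 - -60772305\right) + 35084} = \frac{1}{\left(10592 + 83\right) \left(110 + 60772305\right) + 35084} = \frac{1}{10675 \cdot 60772415 + 35084} = \frac{1}{648745530125 + 35084} = \frac{1}{648745565209}$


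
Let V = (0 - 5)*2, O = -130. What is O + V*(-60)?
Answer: 470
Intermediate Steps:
V = -10 (V = -5*2 = -10)
O + V*(-60) = -130 - 10*(-60) = -130 + 600 = 470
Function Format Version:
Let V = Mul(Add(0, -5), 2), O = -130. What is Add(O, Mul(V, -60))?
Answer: 470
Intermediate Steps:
V = -10 (V = Mul(-5, 2) = -10)
Add(O, Mul(V, -60)) = Add(-130, Mul(-10, -60)) = Add(-130, 600) = 470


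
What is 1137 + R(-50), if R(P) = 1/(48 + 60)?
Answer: 122797/108 ≈ 1137.0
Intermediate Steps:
R(P) = 1/108
1137 + R(-50) = 1137 + 1/108 = 122797/108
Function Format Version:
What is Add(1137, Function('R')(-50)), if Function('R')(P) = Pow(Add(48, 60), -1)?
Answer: Rational(122797, 108) ≈ 1137.0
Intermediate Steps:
Function('R')(P) = Rational(1, 108) (Function('R')(P) = Pow(108, -1) = Rational(1, 108))
Add(1137, Function('R')(-50)) = Add(1137, Rational(1, 108)) = Rational(122797, 108)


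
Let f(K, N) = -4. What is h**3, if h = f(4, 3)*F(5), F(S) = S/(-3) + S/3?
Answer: 0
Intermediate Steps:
F(S) = 0 (F(S) = S*(-1/3) + S*(1/3) = -S/3 + S/3 = 0)
h = 0 (h = -4*0 = 0)
h**3 = 0**3 = 0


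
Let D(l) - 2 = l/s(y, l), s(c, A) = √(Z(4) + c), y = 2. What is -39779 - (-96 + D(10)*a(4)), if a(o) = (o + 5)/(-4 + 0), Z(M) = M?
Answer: -79357/2 + 15*√6/4 ≈ -39669.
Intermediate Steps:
s(c, A) = √(4 + c)
D(l) = 2 + l*√6/6 (D(l) = 2 + l/(√(4 + 2)) = 2 + l/(√6) = 2 + l*(√6/6) = 2 + l*√6/6)
a(o) = -5/4 - o/4 (a(o) = (5 + o)/(-4) = (5 + o)*(-¼) = -5/4 - o/4)
-39779 - (-96 + D(10)*a(4)) = -39779 - (-96 + (2 + (⅙)*10*√6)*(-5/4 - ¼*4)) = -39779 - (-96 + (2 + 5*√6/3)*(-5/4 - 1)) = -39779 - (-96 + (2 + 5*√6/3)*(-9/4)) = -39779 - (-96 + (-9/2 - 15*√6/4)) = -39779 - (-201/2 - 15*√6/4) = -39779 + (201/2 + 15*√6/4) = -79357/2 + 15*√6/4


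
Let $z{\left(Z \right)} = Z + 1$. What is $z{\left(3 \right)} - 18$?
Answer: $-14$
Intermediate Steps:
$z{\left(Z \right)} = 1 + Z$
$z{\left(3 \right)} - 18 = \left(1 + 3\right) - 18 = 4 - 18 = -14$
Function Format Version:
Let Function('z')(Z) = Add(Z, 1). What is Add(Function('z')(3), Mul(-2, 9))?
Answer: -14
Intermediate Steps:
Function('z')(Z) = Add(1, Z)
Add(Function('z')(3), Mul(-2, 9)) = Add(Add(1, 3), Mul(-2, 9)) = Add(4, -18) = -14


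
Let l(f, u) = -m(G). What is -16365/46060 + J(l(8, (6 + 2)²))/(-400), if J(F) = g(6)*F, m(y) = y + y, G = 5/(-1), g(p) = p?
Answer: -11637/23030 ≈ -0.50530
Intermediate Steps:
G = -5 (G = 5*(-1) = -5)
m(y) = 2*y
l(f, u) = 10 (l(f, u) = -2*(-5) = -1*(-10) = 10)
J(F) = 6*F
-16365/46060 + J(l(8, (6 + 2)²))/(-400) = -16365/46060 + (6*10)/(-400) = -16365*1/46060 + 60*(-1/400) = -3273/9212 - 3/20 = -11637/23030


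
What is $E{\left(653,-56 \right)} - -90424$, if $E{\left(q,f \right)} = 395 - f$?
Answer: $90875$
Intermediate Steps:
$E{\left(653,-56 \right)} - -90424 = \left(395 - -56\right) - -90424 = \left(395 + 56\right) + 90424 = 451 + 90424 = 90875$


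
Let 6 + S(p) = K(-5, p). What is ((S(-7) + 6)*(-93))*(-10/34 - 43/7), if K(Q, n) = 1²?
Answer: 71238/119 ≈ 598.64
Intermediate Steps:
K(Q, n) = 1
S(p) = -5 (S(p) = -6 + 1 = -5)
((S(-7) + 6)*(-93))*(-10/34 - 43/7) = ((-5 + 6)*(-93))*(-10/34 - 43/7) = (1*(-93))*(-10*1/34 - 43*⅐) = -93*(-5/17 - 43/7) = -93*(-766/119) = 71238/119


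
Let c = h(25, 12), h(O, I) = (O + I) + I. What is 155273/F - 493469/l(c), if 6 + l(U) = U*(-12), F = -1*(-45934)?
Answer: 5689809302/6821199 ≈ 834.14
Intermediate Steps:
h(O, I) = O + 2*I (h(O, I) = (I + O) + I = O + 2*I)
c = 49 (c = 25 + 2*12 = 25 + 24 = 49)
F = 45934
l(U) = -6 - 12*U (l(U) = -6 + U*(-12) = -6 - 12*U)
155273/F - 493469/l(c) = 155273/45934 - 493469/(-6 - 12*49) = 155273*(1/45934) - 493469/(-6 - 588) = 155273/45934 - 493469/(-594) = 155273/45934 - 493469*(-1/594) = 155273/45934 + 493469/594 = 5689809302/6821199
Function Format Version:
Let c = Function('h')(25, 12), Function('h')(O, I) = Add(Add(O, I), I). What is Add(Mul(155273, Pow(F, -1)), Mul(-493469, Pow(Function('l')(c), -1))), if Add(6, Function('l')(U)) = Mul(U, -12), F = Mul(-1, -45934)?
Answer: Rational(5689809302, 6821199) ≈ 834.14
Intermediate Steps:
Function('h')(O, I) = Add(O, Mul(2, I)) (Function('h')(O, I) = Add(Add(I, O), I) = Add(O, Mul(2, I)))
c = 49 (c = Add(25, Mul(2, 12)) = Add(25, 24) = 49)
F = 45934
Function('l')(U) = Add(-6, Mul(-12, U)) (Function('l')(U) = Add(-6, Mul(U, -12)) = Add(-6, Mul(-12, U)))
Add(Mul(155273, Pow(F, -1)), Mul(-493469, Pow(Function('l')(c), -1))) = Add(Mul(155273, Pow(45934, -1)), Mul(-493469, Pow(Add(-6, Mul(-12, 49)), -1))) = Add(Mul(155273, Rational(1, 45934)), Mul(-493469, Pow(Add(-6, -588), -1))) = Add(Rational(155273, 45934), Mul(-493469, Pow(-594, -1))) = Add(Rational(155273, 45934), Mul(-493469, Rational(-1, 594))) = Add(Rational(155273, 45934), Rational(493469, 594)) = Rational(5689809302, 6821199)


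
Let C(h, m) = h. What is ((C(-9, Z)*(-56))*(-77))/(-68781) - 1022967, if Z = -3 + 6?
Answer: -23453551473/22927 ≈ -1.0230e+6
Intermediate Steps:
Z = 3
((C(-9, Z)*(-56))*(-77))/(-68781) - 1022967 = (-9*(-56)*(-77))/(-68781) - 1022967 = (504*(-77))*(-1/68781) - 1022967 = -38808*(-1/68781) - 1022967 = 12936/22927 - 1022967 = -23453551473/22927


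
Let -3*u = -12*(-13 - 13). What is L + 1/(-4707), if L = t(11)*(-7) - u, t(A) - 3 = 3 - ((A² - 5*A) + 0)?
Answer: 2466467/4707 ≈ 524.00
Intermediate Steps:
t(A) = 6 - A² + 5*A (t(A) = 3 + (3 - ((A² - 5*A) + 0)) = 3 + (3 - (A² - 5*A)) = 3 + (3 + (-A² + 5*A)) = 3 + (3 - A² + 5*A) = 6 - A² + 5*A)
u = -104 (u = -(-4)*(-13 - 13) = -(-4)*(-26) = -⅓*312 = -104)
L = 524 (L = (6 - 1*11² + 5*11)*(-7) - 1*(-104) = (6 - 1*121 + 55)*(-7) + 104 = (6 - 121 + 55)*(-7) + 104 = -60*(-7) + 104 = 420 + 104 = 524)
L + 1/(-4707) = 524 + 1/(-4707) = 524 - 1/4707 = 2466467/4707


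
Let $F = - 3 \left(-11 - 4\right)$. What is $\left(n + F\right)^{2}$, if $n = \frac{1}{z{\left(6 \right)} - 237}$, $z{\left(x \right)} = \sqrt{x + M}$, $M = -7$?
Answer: $\frac{\left(2527413 - i\right)^{2}}{3155068900} \approx 2024.6 - 0.0016021 i$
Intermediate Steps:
$z{\left(x \right)} = \sqrt{-7 + x}$ ($z{\left(x \right)} = \sqrt{x - 7} = \sqrt{-7 + x}$)
$F = 45$ ($F = \left(-3\right) \left(-15\right) = 45$)
$n = \frac{-237 - i}{56170}$ ($n = \frac{1}{\sqrt{-7 + 6} - 237} = \frac{1}{\sqrt{-1} - 237} = \frac{1}{i - 237} = \frac{1}{-237 + i} = \frac{-237 - i}{56170} \approx -0.0042193 - 1.7803 \cdot 10^{-5} i$)
$\left(n + F\right)^{2} = \left(\left(- \frac{237}{56170} - \frac{i}{56170}\right) + 45\right)^{2} = \left(\frac{2527413}{56170} - \frac{i}{56170}\right)^{2}$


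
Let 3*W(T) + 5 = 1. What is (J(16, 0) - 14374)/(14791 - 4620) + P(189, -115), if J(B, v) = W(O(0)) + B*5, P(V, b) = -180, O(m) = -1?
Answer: -5535226/30513 ≈ -181.41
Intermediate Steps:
W(T) = -4/3 (W(T) = -5/3 + (⅓)*1 = -5/3 + ⅓ = -4/3)
J(B, v) = -4/3 + 5*B (J(B, v) = -4/3 + B*5 = -4/3 + 5*B)
(J(16, 0) - 14374)/(14791 - 4620) + P(189, -115) = ((-4/3 + 5*16) - 14374)/(14791 - 4620) - 180 = ((-4/3 + 80) - 14374)/10171 - 180 = (236/3 - 14374)*(1/10171) - 180 = -42886/3*1/10171 - 180 = -42886/30513 - 180 = -5535226/30513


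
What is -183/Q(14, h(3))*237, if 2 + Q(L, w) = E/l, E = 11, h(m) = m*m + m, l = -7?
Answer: 303597/25 ≈ 12144.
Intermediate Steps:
h(m) = m + m² (h(m) = m² + m = m + m²)
Q(L, w) = -25/7 (Q(L, w) = -2 + 11/(-7) = -2 + 11*(-⅐) = -2 - 11/7 = -25/7)
-183/Q(14, h(3))*237 = -183/(-25/7)*237 = -183*(-7/25)*237 = (1281/25)*237 = 303597/25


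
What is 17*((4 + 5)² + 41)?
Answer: 2074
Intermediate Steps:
17*((4 + 5)² + 41) = 17*(9² + 41) = 17*(81 + 41) = 17*122 = 2074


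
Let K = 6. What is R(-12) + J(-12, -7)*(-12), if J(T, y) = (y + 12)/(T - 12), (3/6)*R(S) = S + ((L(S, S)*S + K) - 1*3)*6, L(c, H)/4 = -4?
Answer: 4637/2 ≈ 2318.5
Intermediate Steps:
L(c, H) = -16 (L(c, H) = 4*(-4) = -16)
R(S) = 36 - 190*S (R(S) = 2*(S + ((-16*S + 6) - 1*3)*6) = 2*(S + ((6 - 16*S) - 3)*6) = 2*(S + (3 - 16*S)*6) = 2*(S + (18 - 96*S)) = 2*(18 - 95*S) = 36 - 190*S)
J(T, y) = (12 + y)/(-12 + T)
R(-12) + J(-12, -7)*(-12) = (36 - 190*(-12)) + ((12 - 7)/(-12 - 12))*(-12) = (36 + 2280) + (5/(-24))*(-12) = 2316 - 1/24*5*(-12) = 2316 - 5/24*(-12) = 2316 + 5/2 = 4637/2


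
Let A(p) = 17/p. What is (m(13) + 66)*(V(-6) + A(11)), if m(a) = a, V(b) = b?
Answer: -3871/11 ≈ -351.91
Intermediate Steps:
(m(13) + 66)*(V(-6) + A(11)) = (13 + 66)*(-6 + 17/11) = 79*(-6 + 17*(1/11)) = 79*(-6 + 17/11) = 79*(-49/11) = -3871/11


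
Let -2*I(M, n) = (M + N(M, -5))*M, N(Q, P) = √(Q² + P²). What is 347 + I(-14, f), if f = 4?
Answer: 249 + 7*√221 ≈ 353.06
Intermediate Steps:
N(Q, P) = √(P² + Q²)
I(M, n) = -M*(M + √(25 + M²))/2 (I(M, n) = -(M + √((-5)² + M²))*M/2 = -(M + √(25 + M²))*M/2 = -M*(M + √(25 + M²))/2)
347 + I(-14, f) = 347 - ½*(-14)*(-14 + √(25 + (-14)²)) = 347 - ½*(-14)*(-14 + √(25 + 196)) = 347 - ½*(-14)*(-14 + √221) = 347 + (-98 + 7*√221) = 249 + 7*√221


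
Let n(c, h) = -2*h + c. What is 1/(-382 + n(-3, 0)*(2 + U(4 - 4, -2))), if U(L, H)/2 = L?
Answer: -1/388 ≈ -0.0025773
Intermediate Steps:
U(L, H) = 2*L
n(c, h) = c - 2*h
1/(-382 + n(-3, 0)*(2 + U(4 - 4, -2))) = 1/(-382 + (-3 - 2*0)*(2 + 2*(4 - 4))) = 1/(-382 + (-3 + 0)*(2 + 2*0)) = 1/(-382 - 3*(2 + 0)) = 1/(-382 - 3*2) = 1/(-382 - 6) = 1/(-388) = -1/388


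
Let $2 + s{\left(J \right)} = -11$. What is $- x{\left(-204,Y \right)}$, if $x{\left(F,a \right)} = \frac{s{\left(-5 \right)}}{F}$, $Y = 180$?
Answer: $- \frac{13}{204} \approx -0.063725$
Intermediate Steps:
$s{\left(J \right)} = -13$ ($s{\left(J \right)} = -2 - 11 = -13$)
$x{\left(F,a \right)} = - \frac{13}{F}$
$- x{\left(-204,Y \right)} = - \frac{-13}{-204} = - \frac{\left(-13\right) \left(-1\right)}{204} = \left(-1\right) \frac{13}{204} = - \frac{13}{204}$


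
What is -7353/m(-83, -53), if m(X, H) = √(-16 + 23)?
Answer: -7353*√7/7 ≈ -2779.2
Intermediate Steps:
m(X, H) = √7
-7353/m(-83, -53) = -7353*√7/7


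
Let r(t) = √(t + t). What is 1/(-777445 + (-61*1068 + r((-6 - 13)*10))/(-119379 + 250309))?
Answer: -175361679513265/136334148185454700584 - 65465*I*√95/2590348815523639311096 ≈ -1.2863e-6 - 2.4633e-16*I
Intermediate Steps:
r(t) = √2*√t (r(t) = √(2*t) = √2*√t)
1/(-777445 + (-61*1068 + r((-6 - 13)*10))/(-119379 + 250309)) = 1/(-777445 + (-61*1068 + √2*√((-6 - 13)*10))/(-119379 + 250309)) = 1/(-777445 + (-65148 + √2*√(-19*10))/130930) = 1/(-777445 + (-65148 + √2*√(-190))*(1/130930)) = 1/(-777445 + (-65148 + √2*(I*√190))*(1/130930)) = 1/(-777445 + (-65148 + 2*I*√95)*(1/130930)) = 1/(-777445 + (-32574/65465 + I*√95/65465)) = 1/(-50895469499/65465 + I*√95/65465)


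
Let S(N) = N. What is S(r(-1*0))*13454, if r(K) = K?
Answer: 0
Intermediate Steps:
S(r(-1*0))*13454 = -1*0*13454 = 0*13454 = 0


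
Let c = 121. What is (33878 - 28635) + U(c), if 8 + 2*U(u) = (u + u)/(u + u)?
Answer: 10479/2 ≈ 5239.5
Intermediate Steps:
U(u) = -7/2 (U(u) = -4 + ((u + u)/(u + u))/2 = -4 + ((2*u)/((2*u)))/2 = -4 + ((2*u)*(1/(2*u)))/2 = -4 + (1/2)*1 = -4 + 1/2 = -7/2)
(33878 - 28635) + U(c) = (33878 - 28635) - 7/2 = 5243 - 7/2 = 10479/2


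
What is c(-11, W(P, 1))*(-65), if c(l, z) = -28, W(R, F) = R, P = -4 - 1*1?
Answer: 1820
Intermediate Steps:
P = -5 (P = -4 - 1 = -5)
c(-11, W(P, 1))*(-65) = -28*(-65) = 1820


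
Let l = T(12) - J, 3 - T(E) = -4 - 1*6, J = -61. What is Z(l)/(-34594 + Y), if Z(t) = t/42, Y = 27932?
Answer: -37/139902 ≈ -0.00026447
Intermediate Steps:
T(E) = 13 (T(E) = 3 - (-4 - 1*6) = 3 - (-4 - 6) = 3 - 1*(-10) = 3 + 10 = 13)
l = 74 (l = 13 - 1*(-61) = 13 + 61 = 74)
Z(t) = t/42 (Z(t) = t*(1/42) = t/42)
Z(l)/(-34594 + Y) = ((1/42)*74)/(-34594 + 27932) = (37/21)/(-6662) = (37/21)*(-1/6662) = -37/139902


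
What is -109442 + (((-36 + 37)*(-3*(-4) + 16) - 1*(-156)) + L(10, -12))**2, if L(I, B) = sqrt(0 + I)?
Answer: -75576 + 368*sqrt(10) ≈ -74412.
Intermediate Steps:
L(I, B) = sqrt(I)
-109442 + (((-36 + 37)*(-3*(-4) + 16) - 1*(-156)) + L(10, -12))**2 = -109442 + (((-36 + 37)*(-3*(-4) + 16) - 1*(-156)) + sqrt(10))**2 = -109442 + ((1*(12 + 16) + 156) + sqrt(10))**2 = -109442 + ((1*28 + 156) + sqrt(10))**2 = -109442 + ((28 + 156) + sqrt(10))**2 = -109442 + (184 + sqrt(10))**2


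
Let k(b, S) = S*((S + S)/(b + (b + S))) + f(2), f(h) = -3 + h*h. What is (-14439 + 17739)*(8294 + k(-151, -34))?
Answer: 191455550/7 ≈ 2.7351e+7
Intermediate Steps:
f(h) = -3 + h²
k(b, S) = 1 + 2*S²/(S + 2*b) (k(b, S) = S*((S + S)/(b + (b + S))) + (-3 + 2²) = S*((2*S)/(b + (S + b))) + (-3 + 4) = S*((2*S)/(S + 2*b)) + 1 = S*(2*S/(S + 2*b)) + 1 = 2*S²/(S + 2*b) + 1 = 1 + 2*S²/(S + 2*b))
(-14439 + 17739)*(8294 + k(-151, -34)) = (-14439 + 17739)*(8294 + (-34 + 2*(-151) + 2*(-34)²)/(-34 + 2*(-151))) = 3300*(8294 + (-34 - 302 + 2*1156)/(-34 - 302)) = 3300*(8294 + (-34 - 302 + 2312)/(-336)) = 3300*(8294 - 1/336*1976) = 3300*(8294 - 247/42) = 3300*(348101/42) = 191455550/7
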